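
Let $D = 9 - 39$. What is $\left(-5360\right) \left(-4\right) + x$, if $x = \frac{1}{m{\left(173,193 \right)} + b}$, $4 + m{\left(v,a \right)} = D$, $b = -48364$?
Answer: $\frac{1037653119}{48398} \approx 21440.0$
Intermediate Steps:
$D = -30$
$m{\left(v,a \right)} = -34$ ($m{\left(v,a \right)} = -4 - 30 = -34$)
$x = - \frac{1}{48398}$ ($x = \frac{1}{-34 - 48364} = \frac{1}{-48398} = - \frac{1}{48398} \approx -2.0662 \cdot 10^{-5}$)
$\left(-5360\right) \left(-4\right) + x = \left(-5360\right) \left(-4\right) - \frac{1}{48398} = 21440 - \frac{1}{48398} = \frac{1037653119}{48398}$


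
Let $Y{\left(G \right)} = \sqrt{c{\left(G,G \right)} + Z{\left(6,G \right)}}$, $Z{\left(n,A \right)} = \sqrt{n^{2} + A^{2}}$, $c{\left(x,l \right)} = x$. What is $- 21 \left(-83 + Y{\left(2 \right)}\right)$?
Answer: $1743 - 21 \sqrt{2 + 2 \sqrt{10}} \approx 1682.4$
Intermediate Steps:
$Z{\left(n,A \right)} = \sqrt{A^{2} + n^{2}}$
$Y{\left(G \right)} = \sqrt{G + \sqrt{36 + G^{2}}}$ ($Y{\left(G \right)} = \sqrt{G + \sqrt{G^{2} + 6^{2}}} = \sqrt{G + \sqrt{G^{2} + 36}} = \sqrt{G + \sqrt{36 + G^{2}}}$)
$- 21 \left(-83 + Y{\left(2 \right)}\right) = - 21 \left(-83 + \sqrt{2 + \sqrt{36 + 2^{2}}}\right) = - 21 \left(-83 + \sqrt{2 + \sqrt{36 + 4}}\right) = - 21 \left(-83 + \sqrt{2 + \sqrt{40}}\right) = - 21 \left(-83 + \sqrt{2 + 2 \sqrt{10}}\right) = 1743 - 21 \sqrt{2 + 2 \sqrt{10}}$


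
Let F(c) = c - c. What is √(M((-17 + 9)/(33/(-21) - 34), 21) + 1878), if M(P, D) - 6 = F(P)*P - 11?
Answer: √1873 ≈ 43.278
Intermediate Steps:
F(c) = 0
M(P, D) = -5 (M(P, D) = 6 + (0*P - 11) = 6 + (0 - 11) = 6 - 11 = -5)
√(M((-17 + 9)/(33/(-21) - 34), 21) + 1878) = √(-5 + 1878) = √1873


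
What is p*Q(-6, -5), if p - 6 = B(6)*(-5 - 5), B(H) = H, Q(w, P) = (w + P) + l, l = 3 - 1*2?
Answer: 540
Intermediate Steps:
l = 1 (l = 3 - 2 = 1)
Q(w, P) = 1 + P + w (Q(w, P) = (w + P) + 1 = (P + w) + 1 = 1 + P + w)
p = -54 (p = 6 + 6*(-5 - 5) = 6 + 6*(-10) = 6 - 60 = -54)
p*Q(-6, -5) = -54*(1 - 5 - 6) = -54*(-10) = 540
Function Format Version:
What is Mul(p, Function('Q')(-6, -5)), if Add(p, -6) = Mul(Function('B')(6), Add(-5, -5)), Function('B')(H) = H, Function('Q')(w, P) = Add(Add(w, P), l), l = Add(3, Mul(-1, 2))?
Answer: 540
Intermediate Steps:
l = 1 (l = Add(3, -2) = 1)
Function('Q')(w, P) = Add(1, P, w) (Function('Q')(w, P) = Add(Add(w, P), 1) = Add(Add(P, w), 1) = Add(1, P, w))
p = -54 (p = Add(6, Mul(6, Add(-5, -5))) = Add(6, Mul(6, -10)) = Add(6, -60) = -54)
Mul(p, Function('Q')(-6, -5)) = Mul(-54, Add(1, -5, -6)) = Mul(-54, -10) = 540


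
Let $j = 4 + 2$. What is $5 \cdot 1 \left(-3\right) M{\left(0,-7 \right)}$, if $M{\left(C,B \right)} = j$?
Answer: $-90$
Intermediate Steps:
$j = 6$
$M{\left(C,B \right)} = 6$
$5 \cdot 1 \left(-3\right) M{\left(0,-7 \right)} = 5 \cdot 1 \left(-3\right) 6 = 5 \left(-3\right) 6 = \left(-15\right) 6 = -90$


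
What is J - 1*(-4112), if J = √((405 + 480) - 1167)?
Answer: 4112 + I*√282 ≈ 4112.0 + 16.793*I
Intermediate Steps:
J = I*√282 (J = √(885 - 1167) = √(-282) = I*√282 ≈ 16.793*I)
J - 1*(-4112) = I*√282 - 1*(-4112) = I*√282 + 4112 = 4112 + I*√282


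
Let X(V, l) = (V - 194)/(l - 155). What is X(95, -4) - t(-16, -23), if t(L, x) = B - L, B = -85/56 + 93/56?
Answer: -5758/371 ≈ -15.520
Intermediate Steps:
X(V, l) = (-194 + V)/(-155 + l)
B = ⅐ (B = -85*1/56 + 93*(1/56) = -85/56 + 93/56 = ⅐ ≈ 0.14286)
t(L, x) = ⅐ - L
X(95, -4) - t(-16, -23) = (-194 + 95)/(-155 - 4) - (⅐ - 1*(-16)) = -99/(-159) - (⅐ + 16) = -1/159*(-99) - 1*113/7 = 33/53 - 113/7 = -5758/371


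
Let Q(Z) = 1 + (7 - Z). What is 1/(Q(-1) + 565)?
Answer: 1/574 ≈ 0.0017422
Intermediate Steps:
Q(Z) = 8 - Z
1/(Q(-1) + 565) = 1/((8 - 1*(-1)) + 565) = 1/((8 + 1) + 565) = 1/(9 + 565) = 1/574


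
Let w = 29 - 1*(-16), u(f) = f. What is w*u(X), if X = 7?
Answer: 315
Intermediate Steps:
w = 45 (w = 29 + 16 = 45)
w*u(X) = 45*7 = 315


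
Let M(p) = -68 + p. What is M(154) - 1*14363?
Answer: -14277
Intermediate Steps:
M(154) - 1*14363 = (-68 + 154) - 1*14363 = 86 - 14363 = -14277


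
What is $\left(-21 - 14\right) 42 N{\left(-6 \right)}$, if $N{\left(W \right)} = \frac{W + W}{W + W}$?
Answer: $-1470$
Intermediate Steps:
$N{\left(W \right)} = 1$ ($N{\left(W \right)} = \frac{2 W}{2 W} = 2 W \frac{1}{2 W} = 1$)
$\left(-21 - 14\right) 42 N{\left(-6 \right)} = \left(-21 - 14\right) 42 \cdot 1 = \left(-35\right) 42 \cdot 1 = \left(-1470\right) 1 = -1470$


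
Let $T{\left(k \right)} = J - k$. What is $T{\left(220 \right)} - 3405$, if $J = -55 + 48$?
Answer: $-3632$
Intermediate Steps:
$J = -7$
$T{\left(k \right)} = -7 - k$
$T{\left(220 \right)} - 3405 = \left(-7 - 220\right) - 3405 = -227 - 3405 = -3632$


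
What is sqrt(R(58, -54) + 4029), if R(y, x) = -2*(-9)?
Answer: sqrt(4047) ≈ 63.616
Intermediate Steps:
R(y, x) = 18 (R(y, x) = -1*(-18) = 18)
sqrt(R(58, -54) + 4029) = sqrt(18 + 4029) = sqrt(4047)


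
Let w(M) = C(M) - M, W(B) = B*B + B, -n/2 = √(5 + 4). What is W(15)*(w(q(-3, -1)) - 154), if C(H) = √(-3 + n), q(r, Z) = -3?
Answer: -36240 + 720*I ≈ -36240.0 + 720.0*I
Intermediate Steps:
n = -6 (n = -2*√(5 + 4) = -2*√9 = -2*3 = -6)
C(H) = 3*I (C(H) = √(-3 - 6) = √(-9) = 3*I)
W(B) = B + B² (W(B) = B² + B = B + B²)
w(M) = -M + 3*I (w(M) = 3*I - M = -M + 3*I)
W(15)*(w(q(-3, -1)) - 154) = (15*(1 + 15))*((-1*(-3) + 3*I) - 154) = (15*16)*((3 + 3*I) - 154) = 240*(-151 + 3*I) = -36240 + 720*I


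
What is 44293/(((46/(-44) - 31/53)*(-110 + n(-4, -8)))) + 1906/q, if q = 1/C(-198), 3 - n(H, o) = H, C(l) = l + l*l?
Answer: 14557111050746/195803 ≈ 7.4346e+7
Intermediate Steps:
C(l) = l + l²
n(H, o) = 3 - H
q = 1/39006 (q = 1/(-198*(1 - 198)) = 1/(-198*(-197)) = 1/39006 ≈ 2.5637e-5)
44293/(((46/(-44) - 31/53)*(-110 + n(-4, -8)))) + 1906/q = 44293/(((46/(-44) - 31/53)*(-110 + (3 - 1*(-4))))) + 1906/(1/39006) = 44293/(((46*(-1/44) - 31*1/53)*(-110 + (3 + 4)))) + 1906*39006 = 44293/(((-23/22 - 31/53)*(-110 + 7))) + 74345436 = 44293/((-1901/1166*(-103))) + 74345436 = 44293/(195803/1166) + 74345436 = 44293*(1166/195803) + 74345436 = 51645638/195803 + 74345436 = 14557111050746/195803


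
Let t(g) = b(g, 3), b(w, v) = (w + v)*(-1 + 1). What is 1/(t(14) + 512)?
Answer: 1/512 ≈ 0.0019531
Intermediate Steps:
b(w, v) = 0 (b(w, v) = (v + w)*0 = 0)
t(g) = 0
1/(t(14) + 512) = 1/(0 + 512) = 1/512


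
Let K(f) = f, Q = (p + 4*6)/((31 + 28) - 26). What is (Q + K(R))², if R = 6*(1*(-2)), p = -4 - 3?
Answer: 143641/1089 ≈ 131.90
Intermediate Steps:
p = -7
R = -12 (R = 6*(-2) = -12)
Q = 17/33 (Q = (-7 + 4*6)/((31 + 28) - 26) = (-7 + 24)/(59 - 26) = 17/33 ≈ 0.51515)
(Q + K(R))² = (17/33 - 12)² = (-379/33)² = 143641/1089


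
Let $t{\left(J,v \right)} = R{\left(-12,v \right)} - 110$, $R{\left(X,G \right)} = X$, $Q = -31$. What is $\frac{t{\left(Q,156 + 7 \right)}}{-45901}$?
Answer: $\frac{122}{45901} \approx 0.0026579$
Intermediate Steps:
$t{\left(J,v \right)} = -122$ ($t{\left(J,v \right)} = -12 - 110 = -122$)
$\frac{t{\left(Q,156 + 7 \right)}}{-45901} = - \frac{122}{-45901} = \left(-122\right) \left(- \frac{1}{45901}\right) = \frac{122}{45901}$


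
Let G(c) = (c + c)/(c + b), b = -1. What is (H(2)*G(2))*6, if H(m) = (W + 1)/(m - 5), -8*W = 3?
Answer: -5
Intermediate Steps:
W = -3/8 (W = -⅛*3 = -3/8 ≈ -0.37500)
H(m) = 5/(8*(-5 + m)) (H(m) = (-3/8 + 1)/(m - 5) = 5/(8*(-5 + m)))
G(c) = 2*c/(-1 + c) (G(c) = (c + c)/(c - 1) = (2*c)/(-1 + c) = 2*c/(-1 + c))
(H(2)*G(2))*6 = ((5/(8*(-5 + 2)))*(2*2/(-1 + 2)))*6 = (((5/8)/(-3))*(2*2/1))*6 = (((5/8)*(-⅓))*(2*2*1))*6 = -5/24*4*6 = -⅚*6 = -5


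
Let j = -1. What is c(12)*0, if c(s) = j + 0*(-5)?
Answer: 0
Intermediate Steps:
c(s) = -1 (c(s) = -1 + 0*(-5) = -1 + 0 = -1)
c(12)*0 = -1*0 = 0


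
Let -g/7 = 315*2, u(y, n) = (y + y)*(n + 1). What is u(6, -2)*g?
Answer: 52920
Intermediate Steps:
u(y, n) = 2*y*(1 + n) (u(y, n) = (2*y)*(1 + n) = 2*y*(1 + n))
g = -4410 (g = -2205*2 = -7*630 = -4410)
u(6, -2)*g = (2*6*(1 - 2))*(-4410) = (2*6*(-1))*(-4410) = -12*(-4410) = 52920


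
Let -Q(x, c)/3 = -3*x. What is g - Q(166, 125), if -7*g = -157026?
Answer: 146568/7 ≈ 20938.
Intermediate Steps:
Q(x, c) = 9*x (Q(x, c) = -(-9)*x = 9*x)
g = 157026/7 (g = -1/7*(-157026) = 157026/7 ≈ 22432.)
g - Q(166, 125) = 157026/7 - 9*166 = 157026/7 - 1*1494 = 157026/7 - 1494 = 146568/7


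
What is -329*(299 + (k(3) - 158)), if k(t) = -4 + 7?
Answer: -47376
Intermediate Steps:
k(t) = 3
-329*(299 + (k(3) - 158)) = -329*(299 + (3 - 158)) = -329*(299 - 155) = -329*144 = -47376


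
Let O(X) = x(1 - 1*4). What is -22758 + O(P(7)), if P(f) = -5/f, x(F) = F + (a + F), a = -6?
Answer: -22770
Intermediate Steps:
x(F) = -6 + 2*F (x(F) = F + (-6 + F) = -6 + 2*F)
O(X) = -12 (O(X) = -6 + 2*(1 - 1*4) = -6 + 2*(1 - 4) = -6 + 2*(-3) = -6 - 6 = -12)
-22758 + O(P(7)) = -22758 - 12 = -22770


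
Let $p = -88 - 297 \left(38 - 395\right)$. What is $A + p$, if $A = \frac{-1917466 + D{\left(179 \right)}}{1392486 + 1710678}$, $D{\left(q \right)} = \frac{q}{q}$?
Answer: $\frac{109583459953}{1034388} \approx 1.0594 \cdot 10^{5}$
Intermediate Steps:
$D{\left(q \right)} = 1$
$A = - \frac{639155}{1034388}$ ($A = \frac{-1917466 + 1}{1392486 + 1710678} = - \frac{1917465}{3103164} = \left(-1917465\right) \frac{1}{3103164} = - \frac{639155}{1034388} \approx -0.61791$)
$p = 105941$ ($p = -88 - -106029 = -88 + 106029 = 105941$)
$A + p = - \frac{639155}{1034388} + 105941 = \frac{109583459953}{1034388}$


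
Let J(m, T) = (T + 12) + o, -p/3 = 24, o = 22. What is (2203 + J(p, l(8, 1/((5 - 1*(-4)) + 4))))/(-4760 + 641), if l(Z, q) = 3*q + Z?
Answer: -29188/53547 ≈ -0.54509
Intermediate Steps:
p = -72 (p = -3*24 = -72)
l(Z, q) = Z + 3*q
J(m, T) = 34 + T (J(m, T) = (T + 12) + 22 = (12 + T) + 22 = 34 + T)
(2203 + J(p, l(8, 1/((5 - 1*(-4)) + 4))))/(-4760 + 641) = (2203 + (34 + (8 + 3/((5 - 1*(-4)) + 4))))/(-4760 + 641) = (2203 + (34 + (8 + 3/((5 + 4) + 4))))/(-4119) = (2203 + (34 + (8 + 3/(9 + 4))))*(-1/4119) = (2203 + (34 + (8 + 3/13)))*(-1/4119) = (2203 + (34 + 107/13))*(-1/4119) = (2203 + 549/13)*(-1/4119) = (29188/13)*(-1/4119) = -29188/53547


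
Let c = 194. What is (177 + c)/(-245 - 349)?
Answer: -371/594 ≈ -0.62458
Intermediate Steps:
(177 + c)/(-245 - 349) = (177 + 194)/(-245 - 349) = 371/(-594) = 371*(-1/594) = -371/594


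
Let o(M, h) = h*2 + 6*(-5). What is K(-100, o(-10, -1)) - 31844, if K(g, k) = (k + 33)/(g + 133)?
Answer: -1050851/33 ≈ -31844.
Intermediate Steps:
o(M, h) = -30 + 2*h (o(M, h) = 2*h - 30 = -30 + 2*h)
K(g, k) = (33 + k)/(133 + g)
K(-100, o(-10, -1)) - 31844 = (33 + (-30 + 2*(-1)))/(133 - 100) - 31844 = (33 + (-30 - 2))/33 - 31844 = (33 - 32)/33 - 31844 = (1/33)*1 - 31844 = 1/33 - 31844 = -1050851/33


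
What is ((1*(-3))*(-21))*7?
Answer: 441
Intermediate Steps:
((1*(-3))*(-21))*7 = -3*(-21)*7 = 63*7 = 441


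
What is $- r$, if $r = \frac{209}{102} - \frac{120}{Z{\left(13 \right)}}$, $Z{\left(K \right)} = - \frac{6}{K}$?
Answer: $- \frac{26729}{102} \approx -262.05$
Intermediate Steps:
$r = \frac{26729}{102}$ ($r = \frac{209}{102} - \frac{120}{\left(-6\right) \frac{1}{13}} = 209 \cdot \frac{1}{102} - \frac{120}{\left(-6\right) \frac{1}{13}} = \frac{209}{102} - \frac{120}{- \frac{6}{13}} = \frac{209}{102} - -260 = \frac{209}{102} + 260 = \frac{26729}{102} \approx 262.05$)
$- r = \left(-1\right) \frac{26729}{102} = - \frac{26729}{102}$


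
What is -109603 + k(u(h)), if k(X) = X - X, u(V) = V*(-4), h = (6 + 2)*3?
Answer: -109603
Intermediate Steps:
h = 24 (h = 8*3 = 24)
u(V) = -4*V
k(X) = 0
-109603 + k(u(h)) = -109603 + 0 = -109603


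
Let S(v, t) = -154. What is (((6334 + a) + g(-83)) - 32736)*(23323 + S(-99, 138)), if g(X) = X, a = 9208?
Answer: -400290813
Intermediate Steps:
(((6334 + a) + g(-83)) - 32736)*(23323 + S(-99, 138)) = (((6334 + 9208) - 83) - 32736)*(23323 - 154) = ((15542 - 83) - 32736)*23169 = (15459 - 32736)*23169 = -17277*23169 = -400290813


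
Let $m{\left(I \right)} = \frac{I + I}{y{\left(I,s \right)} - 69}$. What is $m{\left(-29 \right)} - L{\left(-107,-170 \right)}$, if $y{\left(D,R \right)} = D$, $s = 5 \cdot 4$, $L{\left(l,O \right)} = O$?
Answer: $\frac{8359}{49} \approx 170.59$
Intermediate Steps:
$s = 20$
$m{\left(I \right)} = \frac{2 I}{-69 + I}$ ($m{\left(I \right)} = \frac{I + I}{I - 69} = \frac{2 I}{-69 + I}$)
$m{\left(-29 \right)} - L{\left(-107,-170 \right)} = 2 \left(-29\right) \frac{1}{-69 - 29} - -170 = 2 \left(-29\right) \frac{1}{-98} + 170 = 2 \left(-29\right) \left(- \frac{1}{98}\right) + 170 = \frac{29}{49} + 170 = \frac{8359}{49}$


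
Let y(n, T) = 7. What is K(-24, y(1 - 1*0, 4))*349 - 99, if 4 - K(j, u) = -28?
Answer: 11069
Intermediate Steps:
K(j, u) = 32 (K(j, u) = 4 - 1*(-28) = 4 + 28 = 32)
K(-24, y(1 - 1*0, 4))*349 - 99 = 32*349 - 99 = 11168 - 99 = 11069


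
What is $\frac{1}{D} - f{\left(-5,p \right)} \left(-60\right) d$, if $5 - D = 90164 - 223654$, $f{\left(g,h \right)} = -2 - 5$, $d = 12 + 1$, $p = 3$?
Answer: $- \frac{728882699}{133495} \approx -5460.0$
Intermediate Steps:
$d = 13$
$f{\left(g,h \right)} = -7$
$D = 133495$ ($D = 5 - \left(90164 - 223654\right) = 5 - -133490 = 5 + 133490 = 133495$)
$\frac{1}{D} - f{\left(-5,p \right)} \left(-60\right) d = \frac{1}{133495} - \left(-7\right) \left(-60\right) 13 = \frac{1}{133495} - 420 \cdot 13 = \frac{1}{133495} - 5460 = - \frac{728882699}{133495}$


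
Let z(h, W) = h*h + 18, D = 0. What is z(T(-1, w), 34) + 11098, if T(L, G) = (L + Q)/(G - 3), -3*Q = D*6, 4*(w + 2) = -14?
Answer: 3212528/289 ≈ 11116.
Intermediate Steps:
w = -11/2 (w = -2 + (¼)*(-14) = -2 - 7/2 = -11/2 ≈ -5.5000)
Q = 0 (Q = -0*6 = -⅓*0 = 0)
T(L, G) = L/(-3 + G) (T(L, G) = (L + 0)/(G - 3) = L/(-3 + G))
z(h, W) = 18 + h² (z(h, W) = h² + 18 = 18 + h²)
z(T(-1, w), 34) + 11098 = (18 + (-1/(-3 - 11/2))²) + 11098 = (18 + (-1/(-17/2))²) + 11098 = (18 + (-1*(-2/17))²) + 11098 = (18 + (2/17)²) + 11098 = (18 + 4/289) + 11098 = 5206/289 + 11098 = 3212528/289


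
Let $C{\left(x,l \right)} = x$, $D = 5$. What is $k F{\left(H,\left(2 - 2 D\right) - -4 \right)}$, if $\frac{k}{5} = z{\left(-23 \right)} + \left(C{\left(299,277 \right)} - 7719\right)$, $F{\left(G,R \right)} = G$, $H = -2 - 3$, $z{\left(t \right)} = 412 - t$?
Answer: $174625$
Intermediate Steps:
$H = -5$ ($H = -2 - 3 = -5$)
$k = -34925$ ($k = 5 \left(\left(412 - -23\right) + \left(299 - 7719\right)\right) = 5 \left(\left(412 + 23\right) + \left(299 - 7719\right)\right) = 5 \left(435 - 7420\right) = 5 \left(-6985\right) = -34925$)
$k F{\left(H,\left(2 - 2 D\right) - -4 \right)} = \left(-34925\right) \left(-5\right) = 174625$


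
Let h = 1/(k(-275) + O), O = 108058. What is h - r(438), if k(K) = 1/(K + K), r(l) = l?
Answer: -26031171212/59431899 ≈ -438.00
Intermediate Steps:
k(K) = 1/(2*K)
h = 550/59431899 (h = 1/((1/2)/(-275) + 108058) = 1/((1/2)*(-1/275) + 108058) = 1/(-1/550 + 108058) = 1/(59431899/550) = 550/59431899 ≈ 9.2543e-6)
h - r(438) = 550/59431899 - 1*438 = 550/59431899 - 438 = -26031171212/59431899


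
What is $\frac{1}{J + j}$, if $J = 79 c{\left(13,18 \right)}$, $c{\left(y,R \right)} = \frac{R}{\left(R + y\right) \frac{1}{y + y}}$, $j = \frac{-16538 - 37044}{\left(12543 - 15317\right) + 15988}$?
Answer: $\frac{204817}{243443483} \approx 0.00084133$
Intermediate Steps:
$j = - \frac{26791}{6607}$ ($j = - \frac{53582}{\left(12543 - 15317\right) + 15988} = - \frac{53582}{-2774 + 15988} = - \frac{53582}{13214} = \left(-53582\right) \frac{1}{13214} = - \frac{26791}{6607} \approx -4.0549$)
$c{\left(y,R \right)} = \frac{2 R y}{R + y}$ ($c{\left(y,R \right)} = \frac{R}{\left(R + y\right) \frac{1}{2 y}} = \frac{R}{\frac{1}{2} \frac{1}{y} \left(R + y\right)} = R \frac{2 y}{R + y} = \frac{2 R y}{R + y}$)
$J = \frac{36972}{31}$ ($J = 79 \cdot 2 \cdot 18 \cdot 13 \frac{1}{18 + 13} = 79 \cdot 2 \cdot 18 \cdot 13 \cdot \frac{1}{31} = 79 \cdot \frac{468}{31} = \frac{36972}{31} \approx 1192.6$)
$\frac{1}{J + j} = \frac{1}{\frac{36972}{31} - \frac{26791}{6607}} = \frac{1}{\frac{243443483}{204817}} = \frac{204817}{243443483}$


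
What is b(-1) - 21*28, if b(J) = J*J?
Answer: -587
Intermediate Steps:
b(J) = J²
b(-1) - 21*28 = (-1)² - 21*28 = 1 - 588 = -587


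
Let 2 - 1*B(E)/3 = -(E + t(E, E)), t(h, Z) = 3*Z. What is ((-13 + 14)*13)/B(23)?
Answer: 13/282 ≈ 0.046099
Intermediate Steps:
B(E) = 6 + 12*E (B(E) = 6 - (-3)*(E + 3*E) = 6 - (-3)*4*E = 6 - (-12)*E = 6 + 12*E)
((-13 + 14)*13)/B(23) = ((-13 + 14)*13)/(6 + 12*23) = (1*13)/(6 + 276) = 13/282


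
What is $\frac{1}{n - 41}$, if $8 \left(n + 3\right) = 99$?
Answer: $- \frac{8}{253} \approx -0.031621$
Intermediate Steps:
$n = \frac{75}{8}$ ($n = -3 + \frac{1}{8} \cdot 99 = -3 + \frac{99}{8} = \frac{75}{8} \approx 9.375$)
$\frac{1}{n - 41} = \frac{1}{\frac{75}{8} - 41} = \frac{1}{- \frac{253}{8}} = - \frac{8}{253}$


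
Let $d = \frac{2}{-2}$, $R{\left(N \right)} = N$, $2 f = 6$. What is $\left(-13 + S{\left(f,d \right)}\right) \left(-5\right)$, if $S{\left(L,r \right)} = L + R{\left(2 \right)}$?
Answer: $40$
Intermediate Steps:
$f = 3$ ($f = \frac{1}{2} \cdot 6 = 3$)
$d = -1$ ($d = 2 \left(- \frac{1}{2}\right) = -1$)
$S{\left(L,r \right)} = 2 + L$ ($S{\left(L,r \right)} = L + 2 = 2 + L$)
$\left(-13 + S{\left(f,d \right)}\right) \left(-5\right) = \left(-13 + \left(2 + 3\right)\right) \left(-5\right) = \left(-13 + 5\right) \left(-5\right) = \left(-8\right) \left(-5\right) = 40$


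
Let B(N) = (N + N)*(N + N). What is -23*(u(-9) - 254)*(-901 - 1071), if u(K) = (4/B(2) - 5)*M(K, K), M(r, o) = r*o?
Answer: -28971145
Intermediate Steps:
M(r, o) = o*r
B(N) = 4*N² (B(N) = (2*N)*(2*N) = 4*N²)
u(K) = -19*K²/4 (u(K) = (4/((4*2²)) - 5)*(K*K) = (4/((4*4)) - 5)*K² = (4/16 - 5)*K² = (4*(1/16) - 5)*K² = (¼ - 5)*K² = -19*K²/4)
-23*(u(-9) - 254)*(-901 - 1071) = -23*(-19/4*(-9)² - 254)*(-901 - 1071) = -23*(-19/4*81 - 254)*(-1972) = -23*(-1539/4 - 254)*(-1972) = -(-58765)*(-1972)/4 = -23*1259615 = -28971145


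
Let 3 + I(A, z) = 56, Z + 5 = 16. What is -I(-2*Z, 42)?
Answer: -53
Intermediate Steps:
Z = 11 (Z = -5 + 16 = 11)
I(A, z) = 53 (I(A, z) = -3 + 56 = 53)
-I(-2*Z, 42) = -1*53 = -53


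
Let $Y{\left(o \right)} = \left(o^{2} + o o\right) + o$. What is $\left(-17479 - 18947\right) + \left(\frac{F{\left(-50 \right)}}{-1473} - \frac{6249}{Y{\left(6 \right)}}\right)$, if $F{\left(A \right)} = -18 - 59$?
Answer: $- \frac{1398109205}{38298} \approx -36506.0$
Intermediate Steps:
$Y{\left(o \right)} = o + 2 o^{2}$ ($Y{\left(o \right)} = \left(o^{2} + o^{2}\right) + o = 2 o^{2} + o = o + 2 o^{2}$)
$F{\left(A \right)} = -77$
$\left(-17479 - 18947\right) + \left(\frac{F{\left(-50 \right)}}{-1473} - \frac{6249}{Y{\left(6 \right)}}\right) = \left(-17479 - 18947\right) - \left(- \frac{77}{1473} + 6249 \frac{1}{6 \left(1 + 2 \cdot 6\right)}\right) = -36426 - \left(- \frac{77}{1473} + \frac{6249}{6 \left(1 + 12\right)}\right) = -36426 + \left(\frac{77}{1473} - \frac{6249}{6 \cdot 13}\right) = -36426 + \left(\frac{77}{1473} - \frac{6249}{78}\right) = -36426 + \left(\frac{77}{1473} - \frac{2083}{26}\right) = -36426 - \frac{3066257}{38298} = - \frac{1398109205}{38298}$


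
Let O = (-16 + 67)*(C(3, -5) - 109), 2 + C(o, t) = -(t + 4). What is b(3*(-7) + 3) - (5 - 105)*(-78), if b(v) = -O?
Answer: -2190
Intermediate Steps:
C(o, t) = -6 - t (C(o, t) = -2 - (t + 4) = -2 - (4 + t) = -2 + (-4 - t) = -6 - t)
O = -5610 (O = (-16 + 67)*((-6 - 1*(-5)) - 109) = 51*((-6 + 5) - 109) = 51*(-1 - 109) = 51*(-110) = -5610)
b(v) = 5610 (b(v) = -1*(-5610) = 5610)
b(3*(-7) + 3) - (5 - 105)*(-78) = 5610 - (5 - 105)*(-78) = 5610 - (-100)*(-78) = 5610 - 1*7800 = 5610 - 7800 = -2190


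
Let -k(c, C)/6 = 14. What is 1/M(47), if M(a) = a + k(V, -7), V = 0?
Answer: -1/37 ≈ -0.027027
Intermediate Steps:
k(c, C) = -84 (k(c, C) = -6*14 = -84)
M(a) = -84 + a (M(a) = a - 84 = -84 + a)
1/M(47) = 1/(-84 + 47) = 1/(-37) = -1/37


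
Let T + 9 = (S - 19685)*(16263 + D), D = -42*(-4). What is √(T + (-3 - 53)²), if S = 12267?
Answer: I*√121882031 ≈ 11040.0*I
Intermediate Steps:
D = 168
T = -121885167 (T = -9 + (12267 - 19685)*(16263 + 168) = -9 - 7418*16431 = -9 - 121885158 = -121885167)
√(T + (-3 - 53)²) = √(-121885167 + (-3 - 53)²) = √(-121885167 + (-56)²) = √(-121885167 + 3136) = √(-121882031) = I*√121882031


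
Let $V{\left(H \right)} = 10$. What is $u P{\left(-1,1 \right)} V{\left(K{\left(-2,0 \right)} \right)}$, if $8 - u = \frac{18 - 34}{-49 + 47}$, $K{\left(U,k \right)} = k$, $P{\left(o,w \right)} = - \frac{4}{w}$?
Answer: $0$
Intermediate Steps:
$u = 0$ ($u = 8 - \frac{18 - 34}{-49 + 47} = 8 - - \frac{16}{-2} = 8 - \left(-16\right) \left(- \frac{1}{2}\right) = 8 - 8 = 0$)
$u P{\left(-1,1 \right)} V{\left(K{\left(-2,0 \right)} \right)} = 0 \left(- \frac{4}{1}\right) 10 = 0 \left(\left(-4\right) 1\right) 10 = 0 \left(-4\right) 10 = 0 \cdot 10 = 0$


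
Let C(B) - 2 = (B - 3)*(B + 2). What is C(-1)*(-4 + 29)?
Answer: -50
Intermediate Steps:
C(B) = 2 + (-3 + B)*(2 + B) (C(B) = 2 + (B - 3)*(B + 2) = 2 + (-3 + B)*(2 + B))
C(-1)*(-4 + 29) = (-4 + (-1)**2 - 1*(-1))*(-4 + 29) = (-4 + 1 + 1)*25 = -2*25 = -50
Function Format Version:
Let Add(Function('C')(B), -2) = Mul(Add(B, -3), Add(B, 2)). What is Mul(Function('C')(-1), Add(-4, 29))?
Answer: -50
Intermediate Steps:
Function('C')(B) = Add(2, Mul(Add(-3, B), Add(2, B))) (Function('C')(B) = Add(2, Mul(Add(B, -3), Add(B, 2))) = Add(2, Mul(Add(-3, B), Add(2, B))))
Mul(Function('C')(-1), Add(-4, 29)) = Mul(Add(-4, Pow(-1, 2), Mul(-1, -1)), Add(-4, 29)) = Mul(Add(-4, 1, 1), 25) = Mul(-2, 25) = -50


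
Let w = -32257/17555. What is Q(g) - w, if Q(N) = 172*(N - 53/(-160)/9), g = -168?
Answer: -36513064087/1263960 ≈ -28888.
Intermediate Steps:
Q(N) = 2279/360 + 172*N (Q(N) = 172*(N - 53*(-1/160)*(⅑)) = 172*(N + (53/160)*(⅑)) = 172*(N + 53/1440) = 172*(53/1440 + N) = 2279/360 + 172*N)
w = -32257/17555 (w = -32257*1/17555 = -32257/17555 ≈ -1.8375)
Q(g) - w = (2279/360 + 172*(-168)) - 1*(-32257/17555) = (2279/360 - 28896) + 32257/17555 = -10400281/360 + 32257/17555 = -36513064087/1263960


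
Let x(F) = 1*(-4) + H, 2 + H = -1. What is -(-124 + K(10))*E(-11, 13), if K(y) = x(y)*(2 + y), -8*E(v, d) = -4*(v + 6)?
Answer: -520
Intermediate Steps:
H = -3 (H = -2 - 1 = -3)
E(v, d) = 3 + v/2 (E(v, d) = -(-1)*(v + 6)/2 = -(-1)*(6 + v)/2 = -(-24 - 4*v)/8 = 3 + v/2)
x(F) = -7 (x(F) = 1*(-4) - 3 = -4 - 3 = -7)
K(y) = -14 - 7*y (K(y) = -7*(2 + y) = -14 - 7*y)
-(-124 + K(10))*E(-11, 13) = -(-124 + (-14 - 7*10))*(3 + (½)*(-11)) = -(-124 + (-14 - 70))*(3 - 11/2) = -(-124 - 84)*(-5)/2 = -(-208)*(-5)/2 = -1*520 = -520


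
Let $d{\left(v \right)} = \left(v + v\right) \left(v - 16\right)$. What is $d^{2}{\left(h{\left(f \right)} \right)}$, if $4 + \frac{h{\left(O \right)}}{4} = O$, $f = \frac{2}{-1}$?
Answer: $3686400$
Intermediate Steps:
$f = -2$ ($f = 2 \left(-1\right) = -2$)
$h{\left(O \right)} = -16 + 4 O$
$d{\left(v \right)} = 2 v \left(-16 + v\right)$
$d^{2}{\left(h{\left(f \right)} \right)} = \left(2 \left(-16 + 4 \left(-2\right)\right) \left(-16 + \left(-16 + 4 \left(-2\right)\right)\right)\right)^{2} = \left(2 \left(-16 - 8\right) \left(-16 - 24\right)\right)^{2} = \left(2 \left(-24\right) \left(-16 - 24\right)\right)^{2} = \left(2 \left(-24\right) \left(-40\right)\right)^{2} = 1920^{2} = 3686400$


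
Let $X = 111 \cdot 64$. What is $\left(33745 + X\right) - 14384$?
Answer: $26465$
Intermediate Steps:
$X = 7104$
$\left(33745 + X\right) - 14384 = \left(33745 + 7104\right) - 14384 = 40849 - 14384 = 26465$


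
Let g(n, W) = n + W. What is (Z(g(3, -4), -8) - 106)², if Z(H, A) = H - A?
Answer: 9801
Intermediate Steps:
g(n, W) = W + n
(Z(g(3, -4), -8) - 106)² = (((-4 + 3) - 1*(-8)) - 106)² = ((-1 + 8) - 106)² = (7 - 106)² = (-99)² = 9801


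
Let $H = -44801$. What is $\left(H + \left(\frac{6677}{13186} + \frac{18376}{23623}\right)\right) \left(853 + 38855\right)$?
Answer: $- \frac{277058448122396634}{155746439} \approx -1.7789 \cdot 10^{9}$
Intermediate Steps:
$\left(H + \left(\frac{6677}{13186} + \frac{18376}{23623}\right)\right) \left(853 + 38855\right) = \left(-44801 + \left(\frac{6677}{13186} + \frac{18376}{23623}\right)\right) \left(853 + 38855\right) = \left(-44801 + \left(6677 \cdot \frac{1}{13186} + 18376 \cdot \frac{1}{23623}\right)\right) 39708 = \left(-44801 + \left(\frac{6677}{13186} + \frac{18376}{23623}\right)\right) 39708 = \left(-44801 + \frac{400036707}{311492878}\right) 39708 = \left(- \frac{13954792390571}{311492878}\right) 39708 = - \frac{277058448122396634}{155746439}$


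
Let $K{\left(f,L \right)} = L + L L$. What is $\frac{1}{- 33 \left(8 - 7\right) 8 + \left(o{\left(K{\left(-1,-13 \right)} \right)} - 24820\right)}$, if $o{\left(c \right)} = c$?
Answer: $- \frac{1}{24928} \approx -4.0116 \cdot 10^{-5}$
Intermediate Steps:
$K{\left(f,L \right)} = L + L^{2}$
$\frac{1}{- 33 \left(8 - 7\right) 8 + \left(o{\left(K{\left(-1,-13 \right)} \right)} - 24820\right)} = \frac{1}{- 33 \left(8 - 7\right) 8 - \left(24820 + 13 \left(1 - 13\right)\right)} = \frac{1}{\left(-33\right) 1 \cdot 8 - 24664} = \frac{1}{\left(-33\right) 8 + \left(156 - 24820\right)} = \frac{1}{-264 - 24664} = \frac{1}{-24928} = - \frac{1}{24928}$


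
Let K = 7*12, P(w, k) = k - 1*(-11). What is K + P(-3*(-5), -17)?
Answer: 78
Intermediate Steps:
P(w, k) = 11 + k (P(w, k) = k + 11 = 11 + k)
K = 84
K + P(-3*(-5), -17) = 84 + (11 - 17) = 84 - 6 = 78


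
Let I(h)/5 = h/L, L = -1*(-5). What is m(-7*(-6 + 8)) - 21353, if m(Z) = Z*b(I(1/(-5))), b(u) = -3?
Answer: -21311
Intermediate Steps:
L = 5
I(h) = h (I(h) = 5*(h/5) = h)
m(Z) = -3*Z (m(Z) = Z*(-3) = -3*Z)
m(-7*(-6 + 8)) - 21353 = -(-21)*(-6 + 8) - 21353 = -(-21)*2 - 21353 = -3*(-14) - 21353 = 42 - 21353 = -21311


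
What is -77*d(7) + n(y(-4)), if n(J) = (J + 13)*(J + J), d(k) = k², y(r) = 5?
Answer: -3593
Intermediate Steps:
n(J) = 2*J*(13 + J) (n(J) = (13 + J)*(2*J) = 2*J*(13 + J))
-77*d(7) + n(y(-4)) = -77*7² + 2*5*(13 + 5) = -77*49 + 2*5*18 = -3773 + 180 = -3593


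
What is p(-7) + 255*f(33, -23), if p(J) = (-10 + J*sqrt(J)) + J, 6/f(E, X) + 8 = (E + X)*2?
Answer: 221/2 - 7*I*sqrt(7) ≈ 110.5 - 18.52*I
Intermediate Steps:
f(E, X) = 6/(-8 + 2*E + 2*X) (f(E, X) = 6/(-8 + (E + X)*2) = 6/(-8 + (2*E + 2*X)) = 6/(-8 + 2*E + 2*X))
p(J) = -10 + J + J**(3/2) (p(J) = (-10 + J**(3/2)) + J = -10 + J + J**(3/2))
p(-7) + 255*f(33, -23) = (-10 - 7 + (-7)**(3/2)) + 255*(3/(-4 + 33 - 23)) = (-10 - 7 - 7*I*sqrt(7)) + 255*(3/6) = (-17 - 7*I*sqrt(7)) + 255*(3*(1/6)) = (-17 - 7*I*sqrt(7)) + 255*(1/2) = (-17 - 7*I*sqrt(7)) + 255/2 = 221/2 - 7*I*sqrt(7)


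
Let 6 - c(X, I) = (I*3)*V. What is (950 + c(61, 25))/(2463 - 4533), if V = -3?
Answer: -1181/2070 ≈ -0.57053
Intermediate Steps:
c(X, I) = 6 + 9*I (c(X, I) = 6 - I*3*(-3) = 6 - 3*I*(-3) = 6 - (-9)*I = 6 + 9*I)
(950 + c(61, 25))/(2463 - 4533) = (950 + (6 + 9*25))/(2463 - 4533) = (950 + (6 + 225))/(-2070) = (950 + 231)*(-1/2070) = 1181*(-1/2070) = -1181/2070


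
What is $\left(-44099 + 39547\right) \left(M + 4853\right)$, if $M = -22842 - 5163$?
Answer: $105387904$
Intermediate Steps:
$M = -28005$ ($M = -22842 - 5163 = -28005$)
$\left(-44099 + 39547\right) \left(M + 4853\right) = \left(-44099 + 39547\right) \left(-28005 + 4853\right) = \left(-4552\right) \left(-23152\right) = 105387904$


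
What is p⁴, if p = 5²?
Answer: 390625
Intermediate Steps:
p = 25
p⁴ = 25⁴ = 390625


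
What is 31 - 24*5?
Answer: -89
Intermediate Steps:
31 - 24*5 = 31 - 8*15 = 31 - 120 = -89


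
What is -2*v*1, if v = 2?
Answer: -4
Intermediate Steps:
-2*v*1 = -2*2*1 = -4*1 = -4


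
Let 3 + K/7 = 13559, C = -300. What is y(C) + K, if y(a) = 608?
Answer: 95500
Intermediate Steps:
K = 94892 (K = -21 + 7*13559 = -21 + 94913 = 94892)
y(C) + K = 608 + 94892 = 95500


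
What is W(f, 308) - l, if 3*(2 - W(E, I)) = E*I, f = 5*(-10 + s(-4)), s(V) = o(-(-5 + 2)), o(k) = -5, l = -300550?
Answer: 308252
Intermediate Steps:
s(V) = -5
f = -75 (f = 5*(-10 - 5) = 5*(-15) = -75)
W(E, I) = 2 - E*I/3
W(f, 308) - l = (2 - ⅓*(-75)*308) - 1*(-300550) = (2 + 7700) + 300550 = 7702 + 300550 = 308252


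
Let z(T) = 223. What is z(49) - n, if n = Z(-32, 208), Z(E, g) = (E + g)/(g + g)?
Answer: 5787/26 ≈ 222.58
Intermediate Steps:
Z(E, g) = (E + g)/(2*g) (Z(E, g) = (E + g)/((2*g)) = (E + g)*(1/(2*g)) = (E + g)/(2*g))
n = 11/26 (n = (½)*(-32 + 208)/208 = (½)*(1/208)*176 = 11/26 ≈ 0.42308)
z(49) - n = 223 - 1*11/26 = 223 - 11/26 = 5787/26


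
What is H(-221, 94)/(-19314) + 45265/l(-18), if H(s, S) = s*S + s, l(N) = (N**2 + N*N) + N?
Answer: 4930417/67599 ≈ 72.936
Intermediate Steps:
l(N) = N + 2*N**2 (l(N) = (N**2 + N**2) + N = 2*N**2 + N = N + 2*N**2)
H(s, S) = s + S*s (H(s, S) = S*s + s = s + S*s)
H(-221, 94)/(-19314) + 45265/l(-18) = -221*(1 + 94)/(-19314) + 45265/((-18*(1 + 2*(-18)))) = -221*95*(-1/19314) + 45265/((-18*(1 - 36))) = -20995*(-1/19314) + 45265/((-18*(-35))) = 20995/19314 + 45265/630 = 20995/19314 + 45265*(1/630) = 20995/19314 + 9053/126 = 4930417/67599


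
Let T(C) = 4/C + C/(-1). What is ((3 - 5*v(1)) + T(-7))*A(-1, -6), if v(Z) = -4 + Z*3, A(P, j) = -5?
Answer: -505/7 ≈ -72.143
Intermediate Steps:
v(Z) = -4 + 3*Z
T(C) = -C + 4/C (T(C) = 4/C + C*(-1) = 4/C - C = -C + 4/C)
((3 - 5*v(1)) + T(-7))*A(-1, -6) = ((3 - 5*(-4 + 3*1)) + (-1*(-7) + 4/(-7)))*(-5) = ((3 - 5*(-4 + 3)) + (7 + 4*(-1/7)))*(-5) = ((3 - 5*(-1)) + (7 - 4/7))*(-5) = ((3 + 5) + 45/7)*(-5) = (8 + 45/7)*(-5) = (101/7)*(-5) = -505/7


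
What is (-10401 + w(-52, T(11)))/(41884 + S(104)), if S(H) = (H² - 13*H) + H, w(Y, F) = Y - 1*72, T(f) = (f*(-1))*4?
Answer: -10525/51452 ≈ -0.20456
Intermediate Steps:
T(f) = -4*f (T(f) = -f*4 = -4*f)
w(Y, F) = -72 + Y (w(Y, F) = Y - 72 = -72 + Y)
S(H) = H² - 12*H
(-10401 + w(-52, T(11)))/(41884 + S(104)) = (-10401 + (-72 - 52))/(41884 + 104*(-12 + 104)) = (-10401 - 124)/(41884 + 104*92) = -10525/(41884 + 9568) = -10525/51452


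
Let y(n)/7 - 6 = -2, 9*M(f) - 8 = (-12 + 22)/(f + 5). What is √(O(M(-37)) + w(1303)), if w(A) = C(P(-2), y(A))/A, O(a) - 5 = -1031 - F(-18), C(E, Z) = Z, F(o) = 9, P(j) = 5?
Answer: I*√1757195831/1303 ≈ 32.171*I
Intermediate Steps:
M(f) = 8/9 + 10/(9*(5 + f)) (M(f) = 8/9 + ((-12 + 22)/(f + 5))/9 = 8/9 + (10/(5 + f))/9 = 8/9 + 10/(9*(5 + f)))
y(n) = 28 (y(n) = 42 + 7*(-2) = 42 - 14 = 28)
O(a) = -1035 (O(a) = 5 + (-1031 - 1*9) = 5 + (-1031 - 9) = 5 - 1040 = -1035)
w(A) = 28/A
√(O(M(-37)) + w(1303)) = √(-1035 + 28/1303) = √(-1348577/1303) = I*√1757195831/1303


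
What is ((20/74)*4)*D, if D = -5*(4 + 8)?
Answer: -2400/37 ≈ -64.865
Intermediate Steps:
D = -60 (D = -5*12 = -60)
((20/74)*4)*D = ((20/74)*4)*(-60) = ((20*(1/74))*4)*(-60) = ((10/37)*4)*(-60) = (40/37)*(-60) = -2400/37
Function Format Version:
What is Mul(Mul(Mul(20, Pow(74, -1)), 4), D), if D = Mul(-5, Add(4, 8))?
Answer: Rational(-2400, 37) ≈ -64.865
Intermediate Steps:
D = -60 (D = Mul(-5, 12) = -60)
Mul(Mul(Mul(20, Pow(74, -1)), 4), D) = Mul(Mul(Mul(20, Pow(74, -1)), 4), -60) = Mul(Mul(Mul(20, Rational(1, 74)), 4), -60) = Mul(Mul(Rational(10, 37), 4), -60) = Mul(Rational(40, 37), -60) = Rational(-2400, 37)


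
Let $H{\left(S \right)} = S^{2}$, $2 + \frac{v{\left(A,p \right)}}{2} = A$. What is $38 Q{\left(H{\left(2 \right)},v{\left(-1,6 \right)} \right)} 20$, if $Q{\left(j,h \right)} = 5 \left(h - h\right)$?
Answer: $0$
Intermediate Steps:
$v{\left(A,p \right)} = -4 + 2 A$
$Q{\left(j,h \right)} = 0$ ($Q{\left(j,h \right)} = 5 \cdot 0 = 0$)
$38 Q{\left(H{\left(2 \right)},v{\left(-1,6 \right)} \right)} 20 = 38 \cdot 0 \cdot 20 = 0 \cdot 20 = 0$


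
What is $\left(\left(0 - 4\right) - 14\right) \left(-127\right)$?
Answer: $2286$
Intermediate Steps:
$\left(\left(0 - 4\right) - 14\right) \left(-127\right) = \left(-4 - 14\right) \left(-127\right) = \left(-18\right) \left(-127\right) = 2286$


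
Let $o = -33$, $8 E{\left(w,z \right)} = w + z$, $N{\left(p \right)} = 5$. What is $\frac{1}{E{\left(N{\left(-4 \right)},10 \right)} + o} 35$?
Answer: $- \frac{280}{249} \approx -1.1245$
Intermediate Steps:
$E{\left(w,z \right)} = \frac{w}{8} + \frac{z}{8}$ ($E{\left(w,z \right)} = \frac{w + z}{8} = \frac{w}{8} + \frac{z}{8}$)
$\frac{1}{E{\left(N{\left(-4 \right)},10 \right)} + o} 35 = \frac{1}{\left(\frac{1}{8} \cdot 5 + \frac{1}{8} \cdot 10\right) - 33} \cdot 35 = \frac{1}{\left(\frac{5}{8} + \frac{5}{4}\right) - 33} \cdot 35 = \frac{1}{\frac{15}{8} - 33} \cdot 35 = \frac{1}{- \frac{249}{8}} \cdot 35 = \left(- \frac{8}{249}\right) 35 = - \frac{280}{249}$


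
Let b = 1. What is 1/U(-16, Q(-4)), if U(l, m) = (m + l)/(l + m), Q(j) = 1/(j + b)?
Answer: 1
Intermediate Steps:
Q(j) = 1/(1 + j) (Q(j) = 1/(j + 1) = 1/(1 + j))
U(l, m) = 1 (U(l, m) = (l + m)/(l + m) = 1)
1/U(-16, Q(-4)) = 1/1 = 1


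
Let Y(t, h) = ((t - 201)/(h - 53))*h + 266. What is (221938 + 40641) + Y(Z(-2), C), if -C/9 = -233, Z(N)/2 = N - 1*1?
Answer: 536821101/2044 ≈ 2.6263e+5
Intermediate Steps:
Z(N) = -2 + 2*N (Z(N) = 2*(N - 1*1) = 2*(N - 1) = 2*(-1 + N) = -2 + 2*N)
C = 2097 (C = -9*(-233) = 2097)
Y(t, h) = 266 + h*(-201 + t)/(-53 + h) (Y(t, h) = ((-201 + t)/(-53 + h))*h + 266 = h*(-201 + t)/(-53 + h) + 266 = 266 + h*(-201 + t)/(-53 + h))
(221938 + 40641) + Y(Z(-2), C) = (221938 + 40641) + (-14098 + 65*2097 + 2097*(-2 + 2*(-2)))/(-53 + 2097) = 262579 + (-14098 + 136305 + 2097*(-2 - 4))/2044 = 262579 + (-14098 + 136305 + 2097*(-6))/2044 = 262579 + (-14098 + 136305 - 12582)/2044 = 262579 + (1/2044)*109625 = 262579 + 109625/2044 = 536821101/2044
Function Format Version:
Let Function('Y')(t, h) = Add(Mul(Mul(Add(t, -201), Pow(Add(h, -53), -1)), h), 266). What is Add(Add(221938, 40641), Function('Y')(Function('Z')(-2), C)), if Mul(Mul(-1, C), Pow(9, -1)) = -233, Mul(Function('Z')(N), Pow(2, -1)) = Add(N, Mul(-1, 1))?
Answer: Rational(536821101, 2044) ≈ 2.6263e+5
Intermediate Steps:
Function('Z')(N) = Add(-2, Mul(2, N)) (Function('Z')(N) = Mul(2, Add(N, Mul(-1, 1))) = Mul(2, Add(N, -1)) = Mul(2, Add(-1, N)) = Add(-2, Mul(2, N)))
C = 2097 (C = Mul(-9, -233) = 2097)
Function('Y')(t, h) = Add(266, Mul(h, Pow(Add(-53, h), -1), Add(-201, t))) (Function('Y')(t, h) = Add(Mul(Mul(Add(-201, t), Pow(Add(-53, h), -1)), h), 266) = Add(Mul(Mul(Pow(Add(-53, h), -1), Add(-201, t)), h), 266) = Add(Mul(h, Pow(Add(-53, h), -1), Add(-201, t)), 266) = Add(266, Mul(h, Pow(Add(-53, h), -1), Add(-201, t))))
Add(Add(221938, 40641), Function('Y')(Function('Z')(-2), C)) = Add(Add(221938, 40641), Mul(Pow(Add(-53, 2097), -1), Add(-14098, Mul(65, 2097), Mul(2097, Add(-2, Mul(2, -2)))))) = Add(262579, Mul(Pow(2044, -1), Add(-14098, 136305, Mul(2097, Add(-2, -4))))) = Add(262579, Mul(Rational(1, 2044), Add(-14098, 136305, Mul(2097, -6)))) = Add(262579, Mul(Rational(1, 2044), Add(-14098, 136305, -12582))) = Add(262579, Mul(Rational(1, 2044), 109625)) = Add(262579, Rational(109625, 2044)) = Rational(536821101, 2044)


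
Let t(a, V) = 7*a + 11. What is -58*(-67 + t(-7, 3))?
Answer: 6090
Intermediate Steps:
t(a, V) = 11 + 7*a
-58*(-67 + t(-7, 3)) = -58*(-67 + (11 + 7*(-7))) = -58*(-67 + (11 - 49)) = -58*(-67 - 38) = -58*(-105) = 6090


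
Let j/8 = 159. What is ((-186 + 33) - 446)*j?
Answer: -761928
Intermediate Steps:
j = 1272 (j = 8*159 = 1272)
((-186 + 33) - 446)*j = ((-186 + 33) - 446)*1272 = (-153 - 446)*1272 = -599*1272 = -761928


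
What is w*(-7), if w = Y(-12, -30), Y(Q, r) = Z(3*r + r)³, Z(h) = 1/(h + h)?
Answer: 7/13824000 ≈ 5.0637e-7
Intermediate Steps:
Z(h) = 1/(2*h)
Y(Q, r) = 1/(512*r³) (Y(Q, r) = (1/(2*(3*r + r)))³ = (1/(2*((4*r))))³ = ((1/(4*r))/2)³ = (1/(8*r))³ = 1/(512*r³))
w = -1/13824000 (w = (1/512)/(-30)³ = (1/512)*(-1/27000) = -1/13824000 ≈ -7.2338e-8)
w*(-7) = -1/13824000*(-7) = 7/13824000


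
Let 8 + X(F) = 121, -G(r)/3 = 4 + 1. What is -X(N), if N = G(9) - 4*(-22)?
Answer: -113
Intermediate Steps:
G(r) = -15 (G(r) = -3*(4 + 1) = -3*5 = -15)
N = 73 (N = -15 - 4*(-22) = -15 - 1*(-88) = -15 + 88 = 73)
X(F) = 113 (X(F) = -8 + 121 = 113)
-X(N) = -1*113 = -113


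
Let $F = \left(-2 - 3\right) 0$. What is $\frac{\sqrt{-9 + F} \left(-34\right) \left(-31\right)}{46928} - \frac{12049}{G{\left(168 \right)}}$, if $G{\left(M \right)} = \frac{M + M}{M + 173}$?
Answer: $- \frac{4108709}{336} + \frac{1581 i}{23464} \approx -12228.0 + 0.06738 i$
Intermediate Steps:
$G{\left(M \right)} = \frac{2 M}{173 + M}$
$F = 0$ ($F = \left(-5\right) 0 = 0$)
$\frac{\sqrt{-9 + F} \left(-34\right) \left(-31\right)}{46928} - \frac{12049}{G{\left(168 \right)}} = \frac{\sqrt{-9 + 0} \left(-34\right) \left(-31\right)}{46928} - \frac{12049}{2 \cdot 168 \frac{1}{173 + 168}} = \sqrt{-9} \left(-34\right) \left(-31\right) \frac{1}{46928} - \frac{12049}{2 \cdot 168 \cdot \frac{1}{341}} = 3 i \left(-34\right) \left(-31\right) \frac{1}{46928} - \frac{12049}{2 \cdot 168 \cdot \frac{1}{341}} = - 102 i \left(-31\right) \frac{1}{46928} - \frac{12049}{\frac{336}{341}} = 3162 i \frac{1}{46928} - \frac{4108709}{336} = \frac{1581 i}{23464} - \frac{4108709}{336} = - \frac{4108709}{336} + \frac{1581 i}{23464}$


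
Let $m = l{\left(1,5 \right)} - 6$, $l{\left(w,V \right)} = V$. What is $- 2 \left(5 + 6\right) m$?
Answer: $22$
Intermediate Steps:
$m = -1$ ($m = 5 - 6 = -1$)
$- 2 \left(5 + 6\right) m = - 2 \left(5 + 6\right) \left(-1\right) = \left(-2\right) 11 \left(-1\right) = \left(-22\right) \left(-1\right) = 22$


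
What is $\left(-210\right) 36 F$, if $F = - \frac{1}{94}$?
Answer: $\frac{3780}{47} \approx 80.426$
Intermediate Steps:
$F = - \frac{1}{94}$ ($F = \left(-1\right) \frac{1}{94} = - \frac{1}{94} \approx -0.010638$)
$\left(-210\right) 36 F = \left(-210\right) 36 \left(- \frac{1}{94}\right) = \left(-7560\right) \left(- \frac{1}{94}\right) = \frac{3780}{47}$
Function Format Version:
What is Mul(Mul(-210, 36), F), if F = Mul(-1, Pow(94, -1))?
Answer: Rational(3780, 47) ≈ 80.426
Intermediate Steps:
F = Rational(-1, 94) (F = Mul(-1, Rational(1, 94)) = Rational(-1, 94) ≈ -0.010638)
Mul(Mul(-210, 36), F) = Mul(Mul(-210, 36), Rational(-1, 94)) = Mul(-7560, Rational(-1, 94)) = Rational(3780, 47)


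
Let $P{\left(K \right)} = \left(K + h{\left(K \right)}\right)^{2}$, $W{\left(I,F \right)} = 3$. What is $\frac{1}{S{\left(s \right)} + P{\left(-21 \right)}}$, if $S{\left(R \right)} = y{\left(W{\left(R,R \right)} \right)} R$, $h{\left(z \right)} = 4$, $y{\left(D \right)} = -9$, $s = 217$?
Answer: $- \frac{1}{1664} \approx -0.00060096$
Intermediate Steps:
$P{\left(K \right)} = \left(4 + K\right)^{2}$ ($P{\left(K \right)} = \left(K + 4\right)^{2} = \left(4 + K\right)^{2}$)
$S{\left(R \right)} = - 9 R$
$\frac{1}{S{\left(s \right)} + P{\left(-21 \right)}} = \frac{1}{\left(-9\right) 217 + \left(4 - 21\right)^{2}} = \frac{1}{-1953 + \left(-17\right)^{2}} = \frac{1}{-1953 + 289} = \frac{1}{-1664} = - \frac{1}{1664}$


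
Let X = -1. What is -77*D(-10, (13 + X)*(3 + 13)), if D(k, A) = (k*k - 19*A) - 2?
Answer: 273350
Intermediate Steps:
D(k, A) = -2 + k² - 19*A (D(k, A) = (k² - 19*A) - 2 = -2 + k² - 19*A)
-77*D(-10, (13 + X)*(3 + 13)) = -77*(-2 + (-10)² - 19*(13 - 1)*(3 + 13)) = -77*(-2 + 100 - 228*16) = -77*(-2 + 100 - 19*192) = -77*(-2 + 100 - 3648) = -77*(-3550) = 273350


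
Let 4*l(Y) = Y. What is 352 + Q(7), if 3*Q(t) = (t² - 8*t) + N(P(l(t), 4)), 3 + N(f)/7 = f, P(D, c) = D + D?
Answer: 2105/6 ≈ 350.83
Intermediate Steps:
l(Y) = Y/4
P(D, c) = 2*D
N(f) = -21 + 7*f
Q(t) = -7 - 3*t/2 + t²/3 (Q(t) = ((t² - 8*t) + (-21 + 7*(2*(t/4))))/3 = ((t² - 8*t) + (-21 + 7*(t/2)))/3 = ((t² - 8*t) + (-21 + 7*t/2))/3 = (-21 + t² - 9*t/2)/3 = -7 - 3*t/2 + t²/3)
352 + Q(7) = 352 + (-7 - 3/2*7 + (⅓)*7²) = 352 + (-7 - 21/2 + (⅓)*49) = 352 + (-7 - 21/2 + 49/3) = 352 - 7/6 = 2105/6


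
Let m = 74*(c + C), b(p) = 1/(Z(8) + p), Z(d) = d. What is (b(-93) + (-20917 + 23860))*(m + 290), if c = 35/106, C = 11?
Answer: 14960960278/4505 ≈ 3.3210e+6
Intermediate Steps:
b(p) = 1/(8 + p)
c = 35/106 (c = 35*(1/106) = 35/106 ≈ 0.33019)
m = 44437/53 (m = 74*(35/106 + 11) = 74*(1201/106) = 44437/53 ≈ 838.43)
(b(-93) + (-20917 + 23860))*(m + 290) = (1/(8 - 93) + (-20917 + 23860))*(44437/53 + 290) = (1/(-85) + 2943)*(59807/53) = (-1/85 + 2943)*(59807/53) = (250154/85)*(59807/53) = 14960960278/4505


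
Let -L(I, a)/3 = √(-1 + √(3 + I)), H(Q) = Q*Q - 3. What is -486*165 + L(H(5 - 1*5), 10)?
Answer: -80190 - 3*I ≈ -80190.0 - 3.0*I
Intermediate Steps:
H(Q) = -3 + Q² (H(Q) = Q² - 3 = -3 + Q²)
L(I, a) = -3*√(-1 + √(3 + I))
-486*165 + L(H(5 - 1*5), 10) = -486*165 - 3*√(-1 + √(3 + (-3 + (5 - 1*5)²))) = -80190 - 3*√(-1 + √(3 + (-3 + (5 - 5)²))) = -80190 - 3*√(-1 + √(3 + (-3 + 0²))) = -80190 - 3*√(-1 + √(3 + (-3 + 0))) = -80190 - 3*√(-1 + √(3 - 3)) = -80190 - 3*√(-1 + √0) = -80190 - 3*√(-1 + 0) = -80190 - 3*I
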